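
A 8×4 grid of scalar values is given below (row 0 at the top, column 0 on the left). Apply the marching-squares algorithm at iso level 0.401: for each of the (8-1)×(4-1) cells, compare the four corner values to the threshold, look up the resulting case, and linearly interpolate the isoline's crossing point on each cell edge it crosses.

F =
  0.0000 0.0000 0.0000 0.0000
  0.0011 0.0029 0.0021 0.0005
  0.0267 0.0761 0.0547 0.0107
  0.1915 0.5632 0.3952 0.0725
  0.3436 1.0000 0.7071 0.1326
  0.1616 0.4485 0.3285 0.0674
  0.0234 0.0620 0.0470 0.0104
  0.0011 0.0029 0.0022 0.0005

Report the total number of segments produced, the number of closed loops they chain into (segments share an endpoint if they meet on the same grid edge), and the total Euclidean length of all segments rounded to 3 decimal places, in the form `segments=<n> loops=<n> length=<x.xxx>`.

cell (2,0): code 0100 → (2.667,1.000)–(3.000,0.564)
cell (2,1): code 1000 → (3.000,1.965)–(2.667,1.000)
cell (3,0): code 0110 → (3.000,0.564)–(4.000,0.087)
cell (3,1): code 1101 → (3.019,2.000)–(3.000,1.965)
cell (3,2): code 1000 → (4.000,2.533)–(3.019,2.000)
cell (4,0): code 0110 → (4.000,0.087)–(5.000,0.834)
cell (4,1): code 1011 → (5.000,1.396)–(4.809,2.000)
cell (4,2): code 0001 → (4.809,2.000)–(4.000,2.533)
cell (5,0): code 0010 → (5.000,0.834)–(5.123,1.000)
cell (5,1): code 0001 → (5.123,1.000)–(5.000,1.396)
total: 10 segments, chained into 1 closed loop(s), length Σ = 7.304640

segments=10 loops=1 length=7.305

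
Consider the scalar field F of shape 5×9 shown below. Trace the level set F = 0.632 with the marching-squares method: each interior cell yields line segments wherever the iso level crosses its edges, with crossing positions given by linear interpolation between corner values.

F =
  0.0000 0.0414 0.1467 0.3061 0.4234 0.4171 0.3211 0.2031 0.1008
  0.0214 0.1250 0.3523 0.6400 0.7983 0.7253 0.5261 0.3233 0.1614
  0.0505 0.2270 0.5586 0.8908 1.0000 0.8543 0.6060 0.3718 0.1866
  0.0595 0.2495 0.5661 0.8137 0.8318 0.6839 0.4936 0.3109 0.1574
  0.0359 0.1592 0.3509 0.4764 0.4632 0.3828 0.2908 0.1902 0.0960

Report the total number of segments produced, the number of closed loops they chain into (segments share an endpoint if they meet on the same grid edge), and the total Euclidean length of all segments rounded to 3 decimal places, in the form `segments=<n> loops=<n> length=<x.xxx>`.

cell (0,2): code 0100 → (0.976,3.000)–(1.000,2.972)
cell (0,3): code 1100 → (0.556,4.000)–(0.976,3.000)
cell (0,4): code 1100 → (0.697,5.000)–(0.556,4.000)
cell (0,5): code 1000 → (1.000,5.468)–(0.697,5.000)
cell (1,2): code 0110 → (1.000,2.972)–(2.000,2.221)
cell (1,5): code 1001 → (2.000,5.895)–(1.000,5.468)
cell (2,2): code 0110 → (2.000,2.221)–(3.000,2.266)
cell (2,5): code 1001 → (3.000,5.273)–(2.000,5.895)
cell (3,2): code 0010 → (3.000,2.266)–(3.539,3.000)
cell (3,3): code 0011 → (3.539,3.000)–(3.542,4.000)
cell (3,4): code 0011 → (3.542,4.000)–(3.172,5.000)
cell (3,5): code 0001 → (3.172,5.000)–(3.000,5.273)
total: 12 segments, chained into 1 closed loop(s), length Σ = 10.504900

segments=12 loops=1 length=10.505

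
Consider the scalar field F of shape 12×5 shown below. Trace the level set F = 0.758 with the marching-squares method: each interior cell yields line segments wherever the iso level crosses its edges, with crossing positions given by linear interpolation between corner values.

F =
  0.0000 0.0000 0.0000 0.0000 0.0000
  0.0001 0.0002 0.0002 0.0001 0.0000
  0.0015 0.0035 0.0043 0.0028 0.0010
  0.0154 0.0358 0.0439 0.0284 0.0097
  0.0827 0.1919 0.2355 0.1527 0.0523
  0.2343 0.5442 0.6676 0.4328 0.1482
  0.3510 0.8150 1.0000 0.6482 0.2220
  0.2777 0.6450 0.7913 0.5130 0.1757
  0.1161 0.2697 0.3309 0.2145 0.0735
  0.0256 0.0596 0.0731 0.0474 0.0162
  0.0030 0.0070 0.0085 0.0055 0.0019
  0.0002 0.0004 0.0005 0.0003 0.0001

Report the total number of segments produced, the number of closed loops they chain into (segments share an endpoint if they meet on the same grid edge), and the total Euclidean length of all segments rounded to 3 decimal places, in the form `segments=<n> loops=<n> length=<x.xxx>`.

cell (5,0): code 0100 → (5.790,1.000)–(6.000,0.877)
cell (5,1): code 1100 → (5.272,2.000)–(5.790,1.000)
cell (5,2): code 1000 → (6.000,2.688)–(5.272,2.000)
cell (6,0): code 0010 → (6.000,0.877)–(6.335,1.000)
cell (6,1): code 0111 → (6.335,1.000)–(7.000,1.772)
cell (6,2): code 1001 → (7.000,2.120)–(6.000,2.688)
cell (7,1): code 0010 → (7.000,1.772)–(7.072,2.000)
cell (7,2): code 0001 → (7.072,2.000)–(7.000,2.120)
total: 8 segments, chained into 1 closed loop(s), length Σ = 5.276253

segments=8 loops=1 length=5.276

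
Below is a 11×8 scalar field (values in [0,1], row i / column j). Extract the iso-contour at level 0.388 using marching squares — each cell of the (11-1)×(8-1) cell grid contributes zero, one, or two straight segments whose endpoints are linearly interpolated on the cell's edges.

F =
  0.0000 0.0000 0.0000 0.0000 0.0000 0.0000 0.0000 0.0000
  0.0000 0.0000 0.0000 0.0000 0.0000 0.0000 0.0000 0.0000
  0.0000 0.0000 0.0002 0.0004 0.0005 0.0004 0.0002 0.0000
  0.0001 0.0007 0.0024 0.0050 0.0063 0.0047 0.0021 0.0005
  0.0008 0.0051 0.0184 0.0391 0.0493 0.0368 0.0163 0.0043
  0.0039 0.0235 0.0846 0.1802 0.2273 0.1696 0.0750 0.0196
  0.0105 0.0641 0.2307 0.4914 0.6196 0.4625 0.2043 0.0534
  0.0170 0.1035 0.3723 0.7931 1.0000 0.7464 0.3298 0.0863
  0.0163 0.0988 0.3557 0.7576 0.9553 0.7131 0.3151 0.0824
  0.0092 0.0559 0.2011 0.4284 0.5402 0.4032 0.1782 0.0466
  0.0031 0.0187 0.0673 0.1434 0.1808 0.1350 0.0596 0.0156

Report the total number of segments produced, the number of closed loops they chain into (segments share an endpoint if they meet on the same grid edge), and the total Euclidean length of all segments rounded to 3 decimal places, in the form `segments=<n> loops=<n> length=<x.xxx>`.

segments=14 loops=1 length=12.207

cell (5,2): code 0100 → (5.668,3.000)–(6.000,2.603)
cell (5,3): code 1100 → (5.410,4.000)–(5.668,3.000)
cell (5,4): code 1100 → (5.746,5.000)–(5.410,4.000)
cell (5,5): code 1000 → (6.000,5.289)–(5.746,5.000)
cell (6,2): code 0110 → (6.000,2.603)–(7.000,2.037)
cell (6,5): code 1001 → (7.000,5.860)–(6.000,5.289)
cell (7,2): code 0110 → (7.000,2.037)–(8.000,2.080)
cell (7,5): code 1001 → (8.000,5.817)–(7.000,5.860)
cell (8,2): code 0110 → (8.000,2.080)–(9.000,2.822)
cell (8,5): code 1001 → (9.000,5.068)–(8.000,5.817)
cell (9,2): code 0010 → (9.000,2.822)–(9.142,3.000)
cell (9,3): code 0011 → (9.142,3.000)–(9.423,4.000)
cell (9,4): code 0011 → (9.423,4.000)–(9.057,5.000)
cell (9,5): code 0001 → (9.057,5.000)–(9.000,5.068)
total: 14 segments, chained into 1 closed loop(s), length Σ = 12.206972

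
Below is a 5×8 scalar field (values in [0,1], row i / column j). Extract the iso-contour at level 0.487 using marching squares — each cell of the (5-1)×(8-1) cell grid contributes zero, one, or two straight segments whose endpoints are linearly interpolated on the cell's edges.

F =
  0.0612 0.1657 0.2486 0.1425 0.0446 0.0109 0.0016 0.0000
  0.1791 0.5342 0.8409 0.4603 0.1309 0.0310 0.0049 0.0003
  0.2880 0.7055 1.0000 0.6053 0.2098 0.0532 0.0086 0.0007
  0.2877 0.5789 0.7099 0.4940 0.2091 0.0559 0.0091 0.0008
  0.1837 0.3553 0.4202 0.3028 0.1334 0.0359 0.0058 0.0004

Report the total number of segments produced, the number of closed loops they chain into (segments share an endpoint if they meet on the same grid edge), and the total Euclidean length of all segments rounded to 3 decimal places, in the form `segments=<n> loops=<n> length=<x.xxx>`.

segments=12 loops=1 length=9.457

cell (0,0): code 0100 → (0.872,1.000)–(1.000,0.867)
cell (0,1): code 1100 → (0.402,2.000)–(0.872,1.000)
cell (0,2): code 1000 → (1.000,2.930)–(0.402,2.000)
cell (1,0): code 0110 → (1.000,0.867)–(2.000,0.477)
cell (1,2): code 1101 → (1.184,3.000)–(1.000,2.930)
cell (1,3): code 1000 → (2.000,3.299)–(1.184,3.000)
cell (2,0): code 0110 → (2.000,0.477)–(3.000,0.684)
cell (2,3): code 1001 → (3.000,3.025)–(2.000,3.299)
cell (3,0): code 0010 → (3.000,0.684)–(3.411,1.000)
cell (3,1): code 0011 → (3.411,1.000)–(3.769,2.000)
cell (3,2): code 0011 → (3.769,2.000)–(3.037,3.000)
cell (3,3): code 0001 → (3.037,3.000)–(3.000,3.025)
total: 12 segments, chained into 1 closed loop(s), length Σ = 9.456776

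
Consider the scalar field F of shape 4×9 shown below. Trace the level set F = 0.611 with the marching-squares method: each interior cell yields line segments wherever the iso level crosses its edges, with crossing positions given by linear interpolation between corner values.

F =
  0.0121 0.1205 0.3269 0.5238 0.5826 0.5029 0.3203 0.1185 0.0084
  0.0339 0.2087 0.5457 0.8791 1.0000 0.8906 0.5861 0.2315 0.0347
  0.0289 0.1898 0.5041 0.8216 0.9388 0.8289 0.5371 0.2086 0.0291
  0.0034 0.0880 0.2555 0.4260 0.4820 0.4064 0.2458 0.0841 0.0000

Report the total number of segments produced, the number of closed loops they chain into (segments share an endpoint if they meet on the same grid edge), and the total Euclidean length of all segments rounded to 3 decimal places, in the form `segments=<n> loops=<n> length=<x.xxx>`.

cell (0,2): code 0100 → (0.245,3.000)–(1.000,2.196)
cell (0,3): code 1100 → (0.068,4.000)–(0.245,3.000)
cell (0,4): code 1100 → (0.279,5.000)–(0.068,4.000)
cell (0,5): code 1000 → (1.000,5.918)–(0.279,5.000)
cell (1,2): code 0110 → (1.000,2.196)–(2.000,2.337)
cell (1,5): code 1001 → (2.000,5.747)–(1.000,5.918)
cell (2,2): code 0010 → (2.000,2.337)–(2.532,3.000)
cell (2,3): code 0011 → (2.532,3.000)–(2.718,4.000)
cell (2,4): code 0011 → (2.718,4.000)–(2.516,5.000)
cell (2,5): code 0001 → (2.516,5.000)–(2.000,5.747)
total: 10 segments, chained into 1 closed loop(s), length Σ = 10.127592

segments=10 loops=1 length=10.128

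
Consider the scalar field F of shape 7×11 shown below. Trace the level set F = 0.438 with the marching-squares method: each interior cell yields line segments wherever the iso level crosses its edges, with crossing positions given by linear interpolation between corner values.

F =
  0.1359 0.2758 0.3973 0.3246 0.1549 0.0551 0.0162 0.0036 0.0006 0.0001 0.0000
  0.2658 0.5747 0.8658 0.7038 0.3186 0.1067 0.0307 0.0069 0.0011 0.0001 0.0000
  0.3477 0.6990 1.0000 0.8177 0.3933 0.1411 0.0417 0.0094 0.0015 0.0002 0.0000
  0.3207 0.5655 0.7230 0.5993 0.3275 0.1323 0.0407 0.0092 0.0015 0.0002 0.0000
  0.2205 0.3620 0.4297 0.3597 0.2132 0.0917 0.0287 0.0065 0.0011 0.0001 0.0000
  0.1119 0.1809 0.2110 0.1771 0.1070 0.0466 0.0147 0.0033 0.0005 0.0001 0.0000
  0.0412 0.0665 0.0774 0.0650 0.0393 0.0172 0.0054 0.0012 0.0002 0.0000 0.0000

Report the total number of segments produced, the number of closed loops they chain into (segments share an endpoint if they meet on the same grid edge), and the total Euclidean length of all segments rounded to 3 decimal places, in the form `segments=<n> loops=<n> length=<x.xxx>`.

cell (0,0): code 0100 → (0.543,1.000)–(1.000,0.557)
cell (0,1): code 1100 → (0.087,2.000)–(0.543,1.000)
cell (0,2): code 1100 → (0.299,3.000)–(0.087,2.000)
cell (0,3): code 1000 → (1.000,3.690)–(0.299,3.000)
cell (1,0): code 0110 → (1.000,0.557)–(2.000,0.257)
cell (1,3): code 1001 → (2.000,3.895)–(1.000,3.690)
cell (2,0): code 0110 → (2.000,0.257)–(3.000,0.479)
cell (2,3): code 1001 → (3.000,3.593)–(2.000,3.895)
cell (3,0): code 0010 → (3.000,0.479)–(3.627,1.000)
cell (3,1): code 0011 → (3.627,1.000)–(3.972,2.000)
cell (3,2): code 0011 → (3.972,2.000)–(3.673,3.000)
cell (3,3): code 0001 → (3.673,3.000)–(3.000,3.593)
total: 12 segments, chained into 1 closed loop(s), length Σ = 11.688540

segments=12 loops=1 length=11.689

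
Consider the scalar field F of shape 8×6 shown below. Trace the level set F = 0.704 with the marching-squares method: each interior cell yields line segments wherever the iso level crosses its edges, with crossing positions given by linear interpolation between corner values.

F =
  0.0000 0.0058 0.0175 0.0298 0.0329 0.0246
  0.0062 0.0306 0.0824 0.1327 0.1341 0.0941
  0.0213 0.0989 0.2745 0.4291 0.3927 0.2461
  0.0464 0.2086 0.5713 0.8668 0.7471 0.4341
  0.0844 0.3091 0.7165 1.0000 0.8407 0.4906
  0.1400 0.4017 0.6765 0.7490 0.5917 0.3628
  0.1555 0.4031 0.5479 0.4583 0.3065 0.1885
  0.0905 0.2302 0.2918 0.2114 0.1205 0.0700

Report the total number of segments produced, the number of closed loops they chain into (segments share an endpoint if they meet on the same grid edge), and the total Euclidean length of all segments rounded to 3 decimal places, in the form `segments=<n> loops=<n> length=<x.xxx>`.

segments=12 loops=1 length=7.603

cell (2,2): code 0100 → (2.628,3.000)–(3.000,2.449)
cell (2,3): code 1100 → (2.878,4.000)–(2.628,3.000)
cell (2,4): code 1000 → (3.000,4.138)–(2.878,4.000)
cell (3,1): code 0100 → (3.914,2.000)–(4.000,1.969)
cell (3,2): code 1110 → (3.000,2.449)–(3.914,2.000)
cell (3,4): code 1001 → (4.000,4.390)–(3.000,4.138)
cell (4,1): code 0010 → (4.000,1.969)–(4.313,2.000)
cell (4,2): code 0111 → (4.313,2.000)–(5.000,2.379)
cell (4,3): code 1011 → (5.000,3.286)–(4.549,4.000)
cell (4,4): code 0001 → (4.549,4.000)–(4.000,4.390)
cell (5,2): code 0010 → (5.000,2.379)–(5.155,3.000)
cell (5,3): code 0001 → (5.155,3.000)–(5.000,3.286)
total: 12 segments, chained into 1 closed loop(s), length Σ = 7.602735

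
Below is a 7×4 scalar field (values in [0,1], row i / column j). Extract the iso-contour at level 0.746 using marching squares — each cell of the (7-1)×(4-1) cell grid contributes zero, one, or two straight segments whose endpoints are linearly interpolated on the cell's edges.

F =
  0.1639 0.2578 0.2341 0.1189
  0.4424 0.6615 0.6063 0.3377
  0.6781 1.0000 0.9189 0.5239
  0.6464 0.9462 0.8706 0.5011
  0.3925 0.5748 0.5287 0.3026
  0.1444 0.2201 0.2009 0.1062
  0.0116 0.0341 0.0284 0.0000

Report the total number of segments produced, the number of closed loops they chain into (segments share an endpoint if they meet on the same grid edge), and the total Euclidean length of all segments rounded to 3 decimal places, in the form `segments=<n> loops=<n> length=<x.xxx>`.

cell (1,0): code 0100 → (1.250,1.000)–(2.000,0.211)
cell (1,1): code 1100 → (1.447,2.000)–(1.250,1.000)
cell (1,2): code 1000 → (2.000,2.438)–(1.447,2.000)
cell (2,0): code 0110 → (2.000,0.211)–(3.000,0.332)
cell (2,2): code 1001 → (3.000,2.337)–(2.000,2.438)
cell (3,0): code 0010 → (3.000,0.332)–(3.539,1.000)
cell (3,1): code 0011 → (3.539,1.000)–(3.364,2.000)
cell (3,2): code 0001 → (3.364,2.000)–(3.000,2.337)
total: 8 segments, chained into 1 closed loop(s), length Σ = 7.195713

segments=8 loops=1 length=7.196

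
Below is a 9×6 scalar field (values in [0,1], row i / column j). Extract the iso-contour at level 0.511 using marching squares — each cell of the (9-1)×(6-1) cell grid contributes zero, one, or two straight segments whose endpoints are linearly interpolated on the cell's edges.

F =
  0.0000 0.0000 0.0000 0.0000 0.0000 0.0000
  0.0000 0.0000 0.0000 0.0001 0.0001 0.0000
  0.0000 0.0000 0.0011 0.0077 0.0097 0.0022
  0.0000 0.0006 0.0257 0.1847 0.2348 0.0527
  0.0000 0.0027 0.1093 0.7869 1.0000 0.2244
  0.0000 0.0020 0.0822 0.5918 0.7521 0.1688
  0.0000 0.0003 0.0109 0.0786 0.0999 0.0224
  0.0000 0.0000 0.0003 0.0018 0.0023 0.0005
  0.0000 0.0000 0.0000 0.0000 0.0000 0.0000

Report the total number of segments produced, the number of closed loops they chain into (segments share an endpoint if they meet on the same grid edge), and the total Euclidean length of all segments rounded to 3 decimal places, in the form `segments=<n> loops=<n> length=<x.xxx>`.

cell (3,2): code 0100 → (3.542,3.000)–(4.000,2.593)
cell (3,3): code 1100 → (3.361,4.000)–(3.542,3.000)
cell (3,4): code 1000 → (4.000,4.630)–(3.361,4.000)
cell (4,2): code 0110 → (4.000,2.593)–(5.000,2.841)
cell (4,4): code 1001 → (5.000,4.413)–(4.000,4.630)
cell (5,2): code 0010 → (5.000,2.841)–(5.157,3.000)
cell (5,3): code 0011 → (5.157,3.000)–(5.370,4.000)
cell (5,4): code 0001 → (5.370,4.000)–(5.000,4.413)
total: 8 segments, chained into 1 closed loop(s), length Σ = 6.380877

segments=8 loops=1 length=6.381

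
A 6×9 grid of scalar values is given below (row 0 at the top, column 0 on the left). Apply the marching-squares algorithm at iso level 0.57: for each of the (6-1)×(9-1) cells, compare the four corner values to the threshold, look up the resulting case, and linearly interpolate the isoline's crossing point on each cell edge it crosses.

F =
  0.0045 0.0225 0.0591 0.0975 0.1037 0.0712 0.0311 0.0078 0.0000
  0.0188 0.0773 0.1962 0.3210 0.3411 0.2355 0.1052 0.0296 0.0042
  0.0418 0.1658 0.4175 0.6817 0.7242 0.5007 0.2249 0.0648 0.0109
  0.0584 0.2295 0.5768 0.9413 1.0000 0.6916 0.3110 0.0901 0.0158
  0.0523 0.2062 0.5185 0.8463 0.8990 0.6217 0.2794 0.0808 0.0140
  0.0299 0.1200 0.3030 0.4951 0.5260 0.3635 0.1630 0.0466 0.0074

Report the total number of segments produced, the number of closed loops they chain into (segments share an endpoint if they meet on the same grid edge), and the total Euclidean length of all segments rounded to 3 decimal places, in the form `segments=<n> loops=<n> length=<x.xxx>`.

cell (1,2): code 0100 → (1.690,3.000)–(2.000,2.577)
cell (1,3): code 1100 → (1.597,4.000)–(1.690,3.000)
cell (1,4): code 1000 → (2.000,4.690)–(1.597,4.000)
cell (2,1): code 0100 → (2.957,2.000)–(3.000,1.980)
cell (2,2): code 1110 → (2.000,2.577)–(2.957,2.000)
cell (2,4): code 1101 → (2.363,5.000)–(2.000,4.690)
cell (2,5): code 1000 → (3.000,5.319)–(2.363,5.000)
cell (3,1): code 0010 → (3.000,1.980)–(3.117,2.000)
cell (3,2): code 0111 → (3.117,2.000)–(4.000,2.157)
cell (3,5): code 1001 → (4.000,5.151)–(3.000,5.319)
cell (4,2): code 0010 → (4.000,2.157)–(4.787,3.000)
cell (4,3): code 0011 → (4.787,3.000)–(4.882,4.000)
cell (4,4): code 0011 → (4.882,4.000)–(4.200,5.000)
cell (4,5): code 0001 → (4.200,5.000)–(4.000,5.151)
total: 14 segments, chained into 1 closed loop(s), length Σ = 10.330227

segments=14 loops=1 length=10.330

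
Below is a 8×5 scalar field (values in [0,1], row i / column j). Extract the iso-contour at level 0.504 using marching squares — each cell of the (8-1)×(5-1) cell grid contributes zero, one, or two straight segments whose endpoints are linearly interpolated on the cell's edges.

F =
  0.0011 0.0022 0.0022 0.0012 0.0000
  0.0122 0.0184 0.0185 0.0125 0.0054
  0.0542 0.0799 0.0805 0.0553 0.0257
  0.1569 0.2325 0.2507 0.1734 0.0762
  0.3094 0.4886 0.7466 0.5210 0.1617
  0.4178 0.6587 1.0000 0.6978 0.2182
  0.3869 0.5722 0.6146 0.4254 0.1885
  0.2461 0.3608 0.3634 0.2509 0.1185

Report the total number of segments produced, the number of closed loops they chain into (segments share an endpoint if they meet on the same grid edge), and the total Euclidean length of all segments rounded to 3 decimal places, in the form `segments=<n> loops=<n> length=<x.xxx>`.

cell (3,1): code 0100 → (3.511,2.000)–(4.000,1.060)
cell (3,2): code 1100 → (3.951,3.000)–(3.511,2.000)
cell (3,3): code 1000 → (4.000,3.047)–(3.951,3.000)
cell (4,0): code 0100 → (4.091,1.000)–(5.000,0.358)
cell (4,1): code 1110 → (4.000,1.060)–(4.091,1.000)
cell (4,3): code 1001 → (5.000,3.404)–(4.000,3.047)
cell (5,0): code 0110 → (5.000,0.358)–(6.000,0.632)
cell (5,2): code 1011 → (6.000,2.585)–(5.711,3.000)
cell (5,3): code 0001 → (5.711,3.000)–(5.000,3.404)
cell (6,0): code 0010 → (6.000,0.632)–(6.323,1.000)
cell (6,1): code 0011 → (6.323,1.000)–(6.440,2.000)
cell (6,2): code 0001 → (6.440,2.000)–(6.000,2.585)
total: 12 segments, chained into 1 closed loop(s), length Σ = 9.093220

segments=12 loops=1 length=9.093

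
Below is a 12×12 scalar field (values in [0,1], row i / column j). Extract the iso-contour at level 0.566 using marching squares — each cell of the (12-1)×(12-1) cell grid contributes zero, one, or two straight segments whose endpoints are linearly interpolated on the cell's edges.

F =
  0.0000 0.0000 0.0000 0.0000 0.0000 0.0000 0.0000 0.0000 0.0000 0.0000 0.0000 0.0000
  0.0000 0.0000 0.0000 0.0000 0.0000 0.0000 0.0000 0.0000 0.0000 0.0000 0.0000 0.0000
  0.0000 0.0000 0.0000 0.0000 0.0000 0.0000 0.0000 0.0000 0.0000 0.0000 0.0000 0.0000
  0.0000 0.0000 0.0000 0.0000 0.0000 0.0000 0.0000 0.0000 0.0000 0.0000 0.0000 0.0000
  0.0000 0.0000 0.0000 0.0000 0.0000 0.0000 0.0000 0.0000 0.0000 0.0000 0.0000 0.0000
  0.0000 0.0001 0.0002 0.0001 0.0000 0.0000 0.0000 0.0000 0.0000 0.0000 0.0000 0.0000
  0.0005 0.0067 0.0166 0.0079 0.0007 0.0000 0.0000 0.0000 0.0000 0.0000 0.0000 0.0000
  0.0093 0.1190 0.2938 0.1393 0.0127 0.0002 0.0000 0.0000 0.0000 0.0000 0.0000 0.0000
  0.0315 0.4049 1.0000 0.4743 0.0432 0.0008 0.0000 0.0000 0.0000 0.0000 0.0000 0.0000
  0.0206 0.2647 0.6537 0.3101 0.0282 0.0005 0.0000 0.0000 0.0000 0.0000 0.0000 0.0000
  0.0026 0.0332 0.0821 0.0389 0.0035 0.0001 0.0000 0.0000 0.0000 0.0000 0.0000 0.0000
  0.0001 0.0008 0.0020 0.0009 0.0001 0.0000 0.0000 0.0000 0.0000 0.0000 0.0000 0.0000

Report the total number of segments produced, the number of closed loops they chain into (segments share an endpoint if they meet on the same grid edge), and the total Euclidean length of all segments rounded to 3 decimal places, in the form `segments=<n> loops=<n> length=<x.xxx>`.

cell (7,1): code 0100 → (7.385,2.000)–(8.000,1.271)
cell (7,2): code 1000 → (8.000,2.826)–(7.385,2.000)
cell (8,1): code 0110 → (8.000,1.271)–(9.000,1.775)
cell (8,2): code 1001 → (9.000,2.255)–(8.000,2.826)
cell (9,1): code 0010 → (9.000,1.775)–(9.153,2.000)
cell (9,2): code 0001 → (9.153,2.000)–(9.000,2.255)
total: 6 segments, chained into 1 closed loop(s), length Σ = 4.824363

segments=6 loops=1 length=4.824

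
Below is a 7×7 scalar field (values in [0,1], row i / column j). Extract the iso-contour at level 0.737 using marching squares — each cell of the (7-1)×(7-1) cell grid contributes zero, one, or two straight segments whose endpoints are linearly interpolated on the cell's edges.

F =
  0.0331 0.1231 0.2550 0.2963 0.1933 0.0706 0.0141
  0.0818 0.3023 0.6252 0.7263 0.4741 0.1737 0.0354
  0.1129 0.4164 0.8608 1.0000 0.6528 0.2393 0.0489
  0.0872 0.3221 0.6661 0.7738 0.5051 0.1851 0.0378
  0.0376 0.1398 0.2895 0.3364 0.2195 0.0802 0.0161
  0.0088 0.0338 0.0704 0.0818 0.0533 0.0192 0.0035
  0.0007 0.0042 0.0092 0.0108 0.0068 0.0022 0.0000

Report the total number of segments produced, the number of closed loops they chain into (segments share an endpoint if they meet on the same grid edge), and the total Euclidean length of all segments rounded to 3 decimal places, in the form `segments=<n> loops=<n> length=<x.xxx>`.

cell (1,1): code 0100 → (1.475,2.000)–(2.000,1.721)
cell (1,2): code 1100 → (1.039,3.000)–(1.475,2.000)
cell (1,3): code 1000 → (2.000,3.757)–(1.039,3.000)
cell (2,1): code 0010 → (2.000,1.721)–(2.636,2.000)
cell (2,2): code 0111 → (2.636,2.000)–(3.000,2.658)
cell (2,3): code 1001 → (3.000,3.137)–(2.000,3.757)
cell (3,2): code 0010 → (3.000,2.658)–(3.084,3.000)
cell (3,3): code 0001 → (3.084,3.000)–(3.000,3.137)
total: 8 segments, chained into 1 closed loop(s), length Σ = 6.045036

segments=8 loops=1 length=6.045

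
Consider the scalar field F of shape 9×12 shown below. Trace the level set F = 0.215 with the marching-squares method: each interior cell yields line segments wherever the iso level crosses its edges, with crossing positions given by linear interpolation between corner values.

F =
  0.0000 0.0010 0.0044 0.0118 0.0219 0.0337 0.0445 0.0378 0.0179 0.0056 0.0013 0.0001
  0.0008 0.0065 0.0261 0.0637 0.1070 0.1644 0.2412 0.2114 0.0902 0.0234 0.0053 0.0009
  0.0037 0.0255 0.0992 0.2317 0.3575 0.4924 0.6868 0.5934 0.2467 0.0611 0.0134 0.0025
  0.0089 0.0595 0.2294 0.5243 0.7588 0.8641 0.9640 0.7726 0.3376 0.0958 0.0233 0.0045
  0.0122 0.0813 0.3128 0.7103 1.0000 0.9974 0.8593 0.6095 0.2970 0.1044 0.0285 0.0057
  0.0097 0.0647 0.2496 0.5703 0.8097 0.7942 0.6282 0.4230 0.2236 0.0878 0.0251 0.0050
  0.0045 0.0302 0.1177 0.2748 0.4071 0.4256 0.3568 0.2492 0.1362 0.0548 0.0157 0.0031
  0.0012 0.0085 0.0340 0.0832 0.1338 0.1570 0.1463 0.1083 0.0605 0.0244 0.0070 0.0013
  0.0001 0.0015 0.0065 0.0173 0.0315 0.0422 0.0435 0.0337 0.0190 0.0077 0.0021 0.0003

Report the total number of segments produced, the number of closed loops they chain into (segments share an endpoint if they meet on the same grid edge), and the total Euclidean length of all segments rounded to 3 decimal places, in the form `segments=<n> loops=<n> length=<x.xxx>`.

segments=26 loops=1 length=20.080

cell (0,5): code 0100 → (0.867,6.000)–(1.000,5.659)
cell (0,6): code 1000 → (1.000,6.879)–(0.867,6.000)
cell (1,2): code 0100 → (1.901,3.000)–(2.000,2.874)
cell (1,3): code 1100 → (1.431,4.000)–(1.901,3.000)
cell (1,4): code 1100 → (1.154,5.000)–(1.431,4.000)
cell (1,5): code 1110 → (1.000,5.659)–(1.154,5.000)
cell (1,6): code 1101 → (1.009,7.000)–(1.000,6.879)
cell (1,7): code 1100 → (1.797,8.000)–(1.009,7.000)
cell (1,8): code 1000 → (2.000,8.171)–(1.797,8.000)
cell (2,1): code 0100 → (2.889,2.000)–(3.000,1.915)
cell (2,2): code 1110 → (2.000,2.874)–(2.889,2.000)
cell (2,8): code 1001 → (3.000,8.507)–(2.000,8.171)
cell (3,1): code 0110 → (3.000,1.915)–(4.000,1.578)
cell (3,8): code 1001 → (4.000,8.426)–(3.000,8.507)
cell (4,1): code 0110 → (4.000,1.578)–(5.000,1.813)
cell (4,8): code 1001 → (5.000,8.063)–(4.000,8.426)
cell (5,1): code 0010 → (5.000,1.813)–(5.262,2.000)
cell (5,2): code 0111 → (5.262,2.000)–(6.000,2.619)
cell (5,7): code 1011 → (6.000,7.303)–(5.098,8.000)
cell (5,8): code 0001 → (5.098,8.000)–(5.000,8.063)
cell (6,2): code 0010 → (6.000,2.619)–(6.312,3.000)
cell (6,3): code 0011 → (6.312,3.000)–(6.703,4.000)
cell (6,4): code 0011 → (6.703,4.000)–(6.784,5.000)
cell (6,5): code 0011 → (6.784,5.000)–(6.674,6.000)
cell (6,6): code 0011 → (6.674,6.000)–(6.243,7.000)
cell (6,7): code 0001 → (6.243,7.000)–(6.000,7.303)
total: 26 segments, chained into 1 closed loop(s), length Σ = 20.079692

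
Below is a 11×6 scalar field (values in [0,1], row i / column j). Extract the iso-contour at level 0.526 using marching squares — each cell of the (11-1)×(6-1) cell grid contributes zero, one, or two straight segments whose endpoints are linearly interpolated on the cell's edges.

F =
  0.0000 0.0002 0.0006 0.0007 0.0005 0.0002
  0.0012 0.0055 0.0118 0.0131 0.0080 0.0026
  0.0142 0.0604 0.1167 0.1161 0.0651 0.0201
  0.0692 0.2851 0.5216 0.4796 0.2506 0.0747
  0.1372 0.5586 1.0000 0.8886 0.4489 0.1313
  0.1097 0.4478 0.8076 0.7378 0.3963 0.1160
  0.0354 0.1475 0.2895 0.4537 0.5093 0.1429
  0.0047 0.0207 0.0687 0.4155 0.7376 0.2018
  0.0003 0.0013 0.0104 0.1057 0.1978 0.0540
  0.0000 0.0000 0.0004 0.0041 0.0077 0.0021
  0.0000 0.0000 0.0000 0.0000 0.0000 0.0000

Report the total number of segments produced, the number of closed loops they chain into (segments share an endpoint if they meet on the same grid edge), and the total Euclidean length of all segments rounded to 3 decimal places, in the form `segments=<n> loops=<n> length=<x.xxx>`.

cell (3,0): code 0100 → (3.881,1.000)–(4.000,0.923)
cell (3,1): code 1100 → (3.009,2.000)–(3.881,1.000)
cell (3,2): code 1100 → (3.113,3.000)–(3.009,2.000)
cell (3,3): code 1000 → (4.000,3.825)–(3.113,3.000)
cell (4,0): code 0010 → (4.000,0.923)–(4.294,1.000)
cell (4,1): code 0111 → (4.294,1.000)–(5.000,1.217)
cell (4,3): code 1001 → (5.000,3.620)–(4.000,3.825)
cell (5,1): code 0010 → (5.000,1.217)–(5.544,2.000)
cell (5,2): code 0011 → (5.544,2.000)–(5.746,3.000)
cell (5,3): code 0001 → (5.746,3.000)–(5.000,3.620)
cell (6,3): code 0100 → (6.073,4.000)–(7.000,3.343)
cell (6,4): code 1000 → (7.000,4.395)–(6.073,4.000)
cell (7,3): code 0010 → (7.000,3.343)–(7.392,4.000)
cell (7,4): code 0001 → (7.392,4.000)–(7.000,4.395)
total: 14 segments, chained into 2 closed loop(s), length Σ = 12.156060

segments=14 loops=2 length=12.156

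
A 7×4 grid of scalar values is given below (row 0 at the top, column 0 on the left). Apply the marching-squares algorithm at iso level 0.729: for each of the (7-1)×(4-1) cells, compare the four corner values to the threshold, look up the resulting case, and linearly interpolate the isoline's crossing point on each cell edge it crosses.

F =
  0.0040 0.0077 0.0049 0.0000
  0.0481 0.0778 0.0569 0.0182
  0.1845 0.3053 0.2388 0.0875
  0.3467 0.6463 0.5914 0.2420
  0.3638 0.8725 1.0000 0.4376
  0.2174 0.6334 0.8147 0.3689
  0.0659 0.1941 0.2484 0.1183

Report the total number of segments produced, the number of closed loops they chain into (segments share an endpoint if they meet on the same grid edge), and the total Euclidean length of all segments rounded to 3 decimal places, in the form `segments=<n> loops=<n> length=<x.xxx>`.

cell (3,0): code 0100 → (3.366,1.000)–(4.000,0.718)
cell (3,1): code 1100 → (3.337,2.000)–(3.366,1.000)
cell (3,2): code 1000 → (4.000,2.482)–(3.337,2.000)
cell (4,0): code 0010 → (4.000,0.718)–(4.600,1.000)
cell (4,1): code 0111 → (4.600,1.000)–(5.000,1.527)
cell (4,2): code 1001 → (5.000,2.192)–(4.000,2.482)
cell (5,1): code 0010 → (5.000,1.527)–(5.151,2.000)
cell (5,2): code 0001 → (5.151,2.000)–(5.000,2.192)
total: 8 segments, chained into 1 closed loop(s), length Σ = 5.621499

segments=8 loops=1 length=5.621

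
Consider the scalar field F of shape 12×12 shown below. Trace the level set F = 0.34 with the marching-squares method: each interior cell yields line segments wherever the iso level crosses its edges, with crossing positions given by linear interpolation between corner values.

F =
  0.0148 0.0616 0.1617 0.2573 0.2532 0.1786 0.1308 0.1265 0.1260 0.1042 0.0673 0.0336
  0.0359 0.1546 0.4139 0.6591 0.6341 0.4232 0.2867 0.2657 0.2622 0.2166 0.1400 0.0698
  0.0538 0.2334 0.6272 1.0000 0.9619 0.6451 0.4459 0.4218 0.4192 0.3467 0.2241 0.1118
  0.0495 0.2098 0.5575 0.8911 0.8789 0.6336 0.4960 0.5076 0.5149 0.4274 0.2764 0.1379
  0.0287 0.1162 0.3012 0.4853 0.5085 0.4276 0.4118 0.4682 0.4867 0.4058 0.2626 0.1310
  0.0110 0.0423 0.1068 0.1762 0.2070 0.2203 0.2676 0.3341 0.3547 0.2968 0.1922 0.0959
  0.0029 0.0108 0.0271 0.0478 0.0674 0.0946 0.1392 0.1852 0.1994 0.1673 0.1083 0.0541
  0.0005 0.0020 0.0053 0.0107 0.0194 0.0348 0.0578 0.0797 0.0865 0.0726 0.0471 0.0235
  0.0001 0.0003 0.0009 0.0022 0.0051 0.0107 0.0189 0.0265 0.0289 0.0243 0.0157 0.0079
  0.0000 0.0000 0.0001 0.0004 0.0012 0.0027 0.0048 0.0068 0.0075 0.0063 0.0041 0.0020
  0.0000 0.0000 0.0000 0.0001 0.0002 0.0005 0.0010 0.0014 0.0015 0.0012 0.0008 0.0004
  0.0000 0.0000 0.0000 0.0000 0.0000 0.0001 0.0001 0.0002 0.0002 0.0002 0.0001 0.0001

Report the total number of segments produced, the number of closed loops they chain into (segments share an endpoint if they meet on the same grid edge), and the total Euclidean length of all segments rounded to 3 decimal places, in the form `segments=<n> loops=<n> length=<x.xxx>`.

cell (0,1): code 0100 → (0.707,2.000)–(1.000,1.715)
cell (0,2): code 1100 → (0.206,3.000)–(0.707,2.000)
cell (0,3): code 1100 → (0.228,4.000)–(0.206,3.000)
cell (0,4): code 1100 → (0.660,5.000)–(0.228,4.000)
cell (0,5): code 1000 → (1.000,5.610)–(0.660,5.000)
cell (1,1): code 0110 → (1.000,1.715)–(2.000,1.271)
cell (1,5): code 1101 → (1.335,6.000)–(1.000,5.610)
cell (1,6): code 1100 → (1.476,7.000)–(1.335,6.000)
cell (1,7): code 1100 → (1.496,8.000)–(1.476,7.000)
cell (1,8): code 1100 → (1.949,9.000)–(1.496,8.000)
cell (1,9): code 1000 → (2.000,9.055)–(1.949,9.000)
cell (2,1): code 0110 → (2.000,1.271)–(3.000,1.374)
cell (2,9): code 1001 → (3.000,9.579)–(2.000,9.055)
cell (3,1): code 0010 → (3.000,1.374)–(3.849,2.000)
cell (3,2): code 0111 → (3.849,2.000)–(4.000,2.211)
cell (3,9): code 1001 → (4.000,9.459)–(3.000,9.579)
cell (4,2): code 0010 → (4.000,2.211)–(4.470,3.000)
cell (4,3): code 0011 → (4.470,3.000)–(4.559,4.000)
cell (4,4): code 0011 → (4.559,4.000)–(4.423,5.000)
cell (4,5): code 0011 → (4.423,5.000)–(4.498,6.000)
cell (4,6): code 0011 → (4.498,6.000)–(4.956,7.000)
cell (4,7): code 0111 → (4.956,7.000)–(5.000,7.286)
cell (4,8): code 1011 → (5.000,8.254)–(4.604,9.000)
cell (4,9): code 0001 → (4.604,9.000)–(4.000,9.459)
cell (5,7): code 0010 → (5.000,7.286)–(5.095,8.000)
cell (5,8): code 0001 → (5.095,8.000)–(5.000,8.254)
total: 26 segments, chained into 1 closed loop(s), length Σ = 21.480382

segments=26 loops=1 length=21.480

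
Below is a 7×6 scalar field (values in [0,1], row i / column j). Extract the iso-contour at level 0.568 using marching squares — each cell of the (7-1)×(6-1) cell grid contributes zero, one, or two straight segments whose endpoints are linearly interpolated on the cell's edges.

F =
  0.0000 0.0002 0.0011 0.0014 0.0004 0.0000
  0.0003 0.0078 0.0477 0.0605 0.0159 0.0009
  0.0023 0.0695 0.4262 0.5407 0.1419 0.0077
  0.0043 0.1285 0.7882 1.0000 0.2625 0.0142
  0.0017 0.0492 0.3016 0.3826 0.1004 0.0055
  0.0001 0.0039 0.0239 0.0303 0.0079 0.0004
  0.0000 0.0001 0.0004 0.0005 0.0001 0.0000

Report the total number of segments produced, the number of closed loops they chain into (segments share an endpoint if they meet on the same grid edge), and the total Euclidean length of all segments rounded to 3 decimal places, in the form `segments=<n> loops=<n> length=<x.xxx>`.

segments=6 loops=1 length=5.361

cell (2,1): code 0100 → (2.392,2.000)–(3.000,1.666)
cell (2,2): code 1100 → (2.059,3.000)–(2.392,2.000)
cell (2,3): code 1000 → (3.000,3.586)–(2.059,3.000)
cell (3,1): code 0010 → (3.000,1.666)–(3.453,2.000)
cell (3,2): code 0011 → (3.453,2.000)–(3.700,3.000)
cell (3,3): code 0001 → (3.700,3.000)–(3.000,3.586)
total: 6 segments, chained into 1 closed loop(s), length Σ = 5.360597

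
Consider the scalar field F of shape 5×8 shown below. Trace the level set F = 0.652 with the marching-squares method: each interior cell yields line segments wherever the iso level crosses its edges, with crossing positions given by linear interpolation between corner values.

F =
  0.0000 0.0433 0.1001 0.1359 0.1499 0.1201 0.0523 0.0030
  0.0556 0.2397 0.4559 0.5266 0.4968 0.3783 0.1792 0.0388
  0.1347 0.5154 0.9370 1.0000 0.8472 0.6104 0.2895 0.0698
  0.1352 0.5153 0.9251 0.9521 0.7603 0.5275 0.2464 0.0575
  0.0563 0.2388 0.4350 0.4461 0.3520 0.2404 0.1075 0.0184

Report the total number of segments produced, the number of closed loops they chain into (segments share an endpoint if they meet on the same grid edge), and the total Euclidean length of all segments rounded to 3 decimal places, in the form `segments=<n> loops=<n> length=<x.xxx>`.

segments=10 loops=1 length=9.439

cell (1,1): code 0100 → (1.408,2.000)–(2.000,1.324)
cell (1,2): code 1100 → (1.265,3.000)–(1.408,2.000)
cell (1,3): code 1100 → (1.443,4.000)–(1.265,3.000)
cell (1,4): code 1000 → (2.000,4.824)–(1.443,4.000)
cell (2,1): code 0110 → (2.000,1.324)–(3.000,1.334)
cell (2,4): code 1001 → (3.000,4.465)–(2.000,4.824)
cell (3,1): code 0010 → (3.000,1.334)–(3.557,2.000)
cell (3,2): code 0011 → (3.557,2.000)–(3.593,3.000)
cell (3,3): code 0011 → (3.593,3.000)–(3.265,4.000)
cell (3,4): code 0001 → (3.265,4.000)–(3.000,4.465)
total: 10 segments, chained into 1 closed loop(s), length Σ = 9.439387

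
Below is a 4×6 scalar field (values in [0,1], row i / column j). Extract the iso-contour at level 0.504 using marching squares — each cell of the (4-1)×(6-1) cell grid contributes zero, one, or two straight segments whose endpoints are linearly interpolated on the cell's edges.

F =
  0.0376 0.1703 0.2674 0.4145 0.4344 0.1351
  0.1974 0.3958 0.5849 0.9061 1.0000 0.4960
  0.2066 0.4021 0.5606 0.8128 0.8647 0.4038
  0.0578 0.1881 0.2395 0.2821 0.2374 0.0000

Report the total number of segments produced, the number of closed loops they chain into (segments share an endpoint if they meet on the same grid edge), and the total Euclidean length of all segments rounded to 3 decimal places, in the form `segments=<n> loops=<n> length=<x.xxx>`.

segments=10 loops=1 length=9.437

cell (0,1): code 0100 → (0.745,2.000)–(1.000,1.572)
cell (0,2): code 1100 → (0.182,3.000)–(0.745,2.000)
cell (0,3): code 1100 → (0.123,4.000)–(0.182,3.000)
cell (0,4): code 1000 → (1.000,4.984)–(0.123,4.000)
cell (1,1): code 0110 → (1.000,1.572)–(2.000,1.643)
cell (1,4): code 1001 → (2.000,4.783)–(1.000,4.984)
cell (2,1): code 0010 → (2.000,1.643)–(2.176,2.000)
cell (2,2): code 0011 → (2.176,2.000)–(2.582,3.000)
cell (2,3): code 0011 → (2.582,3.000)–(2.575,4.000)
cell (2,4): code 0001 → (2.575,4.000)–(2.000,4.783)
total: 10 segments, chained into 1 closed loop(s), length Σ = 9.436618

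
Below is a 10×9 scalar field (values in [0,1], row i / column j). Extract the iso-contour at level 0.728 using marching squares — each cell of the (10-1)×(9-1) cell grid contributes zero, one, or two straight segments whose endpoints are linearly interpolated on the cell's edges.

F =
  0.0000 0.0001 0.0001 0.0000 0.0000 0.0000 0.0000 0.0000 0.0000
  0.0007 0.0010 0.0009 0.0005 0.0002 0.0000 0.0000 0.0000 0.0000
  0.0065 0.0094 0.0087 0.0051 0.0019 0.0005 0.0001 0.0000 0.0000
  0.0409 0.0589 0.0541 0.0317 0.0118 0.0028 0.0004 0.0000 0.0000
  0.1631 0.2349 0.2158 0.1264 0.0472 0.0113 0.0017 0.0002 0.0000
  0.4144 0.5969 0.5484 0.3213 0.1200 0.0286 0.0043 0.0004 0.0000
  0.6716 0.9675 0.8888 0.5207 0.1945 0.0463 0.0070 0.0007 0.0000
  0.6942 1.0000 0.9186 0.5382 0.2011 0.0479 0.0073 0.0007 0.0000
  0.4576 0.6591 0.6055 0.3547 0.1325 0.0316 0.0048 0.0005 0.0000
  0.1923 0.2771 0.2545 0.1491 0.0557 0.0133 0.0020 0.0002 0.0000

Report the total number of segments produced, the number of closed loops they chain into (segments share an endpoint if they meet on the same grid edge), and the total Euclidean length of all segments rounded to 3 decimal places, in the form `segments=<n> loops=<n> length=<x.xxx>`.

cell (5,0): code 0100 → (5.354,1.000)–(6.000,0.191)
cell (5,1): code 1100 → (5.528,2.000)–(5.354,1.000)
cell (5,2): code 1000 → (6.000,2.437)–(5.528,2.000)
cell (6,0): code 0110 → (6.000,0.191)–(7.000,0.111)
cell (6,2): code 1001 → (7.000,2.501)–(6.000,2.437)
cell (7,0): code 0010 → (7.000,0.111)–(7.798,1.000)
cell (7,1): code 0011 → (7.798,1.000)–(7.609,2.000)
cell (7,2): code 0001 → (7.609,2.000)–(7.000,2.501)
total: 8 segments, chained into 1 closed loop(s), length Σ = 7.700475

segments=8 loops=1 length=7.700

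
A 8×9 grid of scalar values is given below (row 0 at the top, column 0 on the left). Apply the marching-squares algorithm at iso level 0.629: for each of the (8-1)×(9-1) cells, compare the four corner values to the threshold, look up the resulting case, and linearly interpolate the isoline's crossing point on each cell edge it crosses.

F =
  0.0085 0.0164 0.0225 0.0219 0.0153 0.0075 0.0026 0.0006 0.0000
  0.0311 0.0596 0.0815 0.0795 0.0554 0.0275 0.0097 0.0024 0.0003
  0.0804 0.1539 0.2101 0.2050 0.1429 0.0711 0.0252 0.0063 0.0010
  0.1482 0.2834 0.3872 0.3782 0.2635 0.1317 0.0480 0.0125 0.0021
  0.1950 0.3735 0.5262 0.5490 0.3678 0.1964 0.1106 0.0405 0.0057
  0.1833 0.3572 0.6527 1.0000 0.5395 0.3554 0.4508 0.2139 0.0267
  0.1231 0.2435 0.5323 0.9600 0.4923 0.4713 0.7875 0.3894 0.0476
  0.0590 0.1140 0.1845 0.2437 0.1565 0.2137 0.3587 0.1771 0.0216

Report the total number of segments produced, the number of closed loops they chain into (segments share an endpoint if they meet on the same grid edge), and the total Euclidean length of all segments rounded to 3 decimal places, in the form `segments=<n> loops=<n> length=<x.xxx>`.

cell (4,1): code 0100 → (4.813,2.000)–(5.000,1.920)
cell (4,2): code 1100 → (4.177,3.000)–(4.813,2.000)
cell (4,3): code 1000 → (5.000,3.806)–(4.177,3.000)
cell (5,1): code 0010 → (5.000,1.920)–(5.197,2.000)
cell (5,2): code 0111 → (5.197,2.000)–(6.000,2.226)
cell (5,3): code 1001 → (6.000,3.708)–(5.000,3.806)
cell (5,5): code 0100 → (5.529,6.000)–(6.000,5.499)
cell (5,6): code 1000 → (6.000,6.398)–(5.529,6.000)
cell (6,2): code 0010 → (6.000,2.226)–(6.462,3.000)
cell (6,3): code 0001 → (6.462,3.000)–(6.000,3.708)
cell (6,5): code 0010 → (6.000,5.499)–(6.370,6.000)
cell (6,6): code 0001 → (6.370,6.000)–(6.000,6.398)
total: 12 segments, chained into 2 closed loop(s), length Σ = 8.808517

segments=12 loops=2 length=8.809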